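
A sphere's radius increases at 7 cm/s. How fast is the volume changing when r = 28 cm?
21952π cm³/s

V = (4/3)πr³
dV/dt = dV/dr · dr/dt = 4πr² · 7
At r = 28: dV/dt = 21952π cm³/s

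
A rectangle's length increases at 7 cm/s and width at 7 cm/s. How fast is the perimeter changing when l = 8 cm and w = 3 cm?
28 cm/s

P = 2(l + w)
dP/dt = 2(dl/dt + dw/dt) = 2(7 + 7) = 28 cm/s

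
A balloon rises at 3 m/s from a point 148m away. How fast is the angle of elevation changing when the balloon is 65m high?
0.016993 rad/s

tan(θ) = y/148
sec²(θ) · dθ/dt = (1/148) · dy/dt
dθ/dt = cos²(θ)/148 · 3 = 148/(148² + 65²) · 3
dθ/dt = 0.016993 rad/s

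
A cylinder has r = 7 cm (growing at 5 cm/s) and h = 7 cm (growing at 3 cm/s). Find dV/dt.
637π cm³/s

V = πr²h
dV/dt = 2πrh·dr/dt + πr²·dh/dt
= 2π(7)(7)(5) + π(7)²(3)
= 637π cm³/s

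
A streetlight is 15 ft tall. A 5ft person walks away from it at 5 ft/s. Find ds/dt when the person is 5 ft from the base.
5/2 ft/s

By similar triangles: 15/(x+s) = 5/s
Solving: s = 5x/10
ds/dt = 5/10 · dx/dt = 1/2 · 5 = 5/2 ft/s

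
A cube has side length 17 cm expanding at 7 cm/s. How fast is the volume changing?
6069 cm³/s

V = s³
dV/dt = 3s² · ds/dt = 3·17²·7 = 6069 cm³/s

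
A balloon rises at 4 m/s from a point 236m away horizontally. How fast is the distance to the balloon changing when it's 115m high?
460√41/1681 ≈ 1.752 m/s

z² = 236² + y²
z = √(236² + 115²) = 41√41
dz/dt = y/z · dy/dt = 115/(41√41) · 4 = 460√41/1681 ≈ 1.752 m/s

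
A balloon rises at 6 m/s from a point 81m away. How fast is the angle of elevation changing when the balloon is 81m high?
0.037037 rad/s

tan(θ) = y/81
sec²(θ) · dθ/dt = (1/81) · dy/dt
dθ/dt = cos²(θ)/81 · 6 = 81/(81² + 81²) · 6
dθ/dt = 0.037037 rad/s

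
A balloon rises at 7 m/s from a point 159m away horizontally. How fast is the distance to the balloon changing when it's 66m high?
154√3293/3293 ≈ 2.684 m/s

z² = 159² + y²
z = √(159² + 66²) = 3√3293
dz/dt = y/z · dy/dt = 66/(3√3293) · 7 = 154√3293/3293 ≈ 2.684 m/s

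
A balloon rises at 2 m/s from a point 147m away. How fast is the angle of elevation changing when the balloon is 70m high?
0.011091 rad/s

tan(θ) = y/147
sec²(θ) · dθ/dt = (1/147) · dy/dt
dθ/dt = cos²(θ)/147 · 2 = 147/(147² + 70²) · 2
dθ/dt = 0.011091 rad/s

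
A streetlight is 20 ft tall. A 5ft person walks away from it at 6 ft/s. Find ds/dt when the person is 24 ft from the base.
2 ft/s

By similar triangles: 20/(x+s) = 5/s
Solving: s = 5x/15
ds/dt = 5/15 · dx/dt = 1/3 · 6 = 2 ft/s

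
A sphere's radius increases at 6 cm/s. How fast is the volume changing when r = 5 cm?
600π cm³/s

V = (4/3)πr³
dV/dt = dV/dr · dr/dt = 4πr² · 6
At r = 5: dV/dt = 600π cm³/s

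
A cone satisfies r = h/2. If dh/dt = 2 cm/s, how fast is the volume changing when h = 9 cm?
81π/2 cm³/s

V = (1/3)π(h/2)²h = πh³/12
dV/dt = πh²/4 · 2
At h = 9: dV/dt = 81π/2 cm³/s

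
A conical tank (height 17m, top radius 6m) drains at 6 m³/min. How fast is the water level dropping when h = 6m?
289/(216π) ≈ 0.4259 m/min

r/h = 6/17, so r = (6/17)h
V = (1/3)πr²h = (1/3)π((6/17)h)²h = (12/289)πh³
dV/dh = (36/289)πh²
dh/dt = (dV/dt)/(dV/dh) = -6/((36/289)π·6²) = -289/(216π) m/min
The level is dropping at 289/(216π) ≈ 0.4259 m/min.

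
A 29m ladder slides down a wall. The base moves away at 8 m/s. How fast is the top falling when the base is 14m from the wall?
112√645/645 ≈ 4.41 m/s

x² + y² = 29²
2x·dx/dt + 2y·dy/dt = 0
dy/dt = -x/y · dx/dt = -14/√645 · 8 = -112√645/645 m/s
The top is descending at 112√645/645 ≈ 4.41 m/s.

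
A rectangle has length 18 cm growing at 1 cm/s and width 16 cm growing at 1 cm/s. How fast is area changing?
34 cm²/s

A = lw
dA/dt = w·dl/dt + l·dw/dt = 16·1 + 18·1 = 34 cm²/s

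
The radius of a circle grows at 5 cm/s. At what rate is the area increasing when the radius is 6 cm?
60π cm²/s

A = πr²
dA/dt = 2πr · dr/dt = 2π(6)(5) = 60π cm²/s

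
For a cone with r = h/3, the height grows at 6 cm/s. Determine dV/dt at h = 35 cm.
2450π/3 cm³/s

V = (1/3)π(h/3)²h = πh³/27
dV/dt = πh²/9 · 6
At h = 35: dV/dt = 2450π/3 cm³/s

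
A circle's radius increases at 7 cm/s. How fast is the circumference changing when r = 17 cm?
14π cm/s

C = 2πr
dC/dt = 2π · dr/dt = 2π · 7 = 14π cm/s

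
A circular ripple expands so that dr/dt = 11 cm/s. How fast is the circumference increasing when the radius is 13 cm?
22π cm/s

C = 2πr
dC/dt = 2π · dr/dt = 2π · 11 = 22π cm/s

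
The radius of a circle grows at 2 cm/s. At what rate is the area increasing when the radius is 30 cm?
120π cm²/s

A = πr²
dA/dt = 2πr · dr/dt = 2π(30)(2) = 120π cm²/s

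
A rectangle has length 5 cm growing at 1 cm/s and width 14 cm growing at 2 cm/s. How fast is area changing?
24 cm²/s

A = lw
dA/dt = w·dl/dt + l·dw/dt = 14·1 + 5·2 = 24 cm²/s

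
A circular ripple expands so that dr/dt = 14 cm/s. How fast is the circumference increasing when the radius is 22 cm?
28π cm/s

C = 2πr
dC/dt = 2π · dr/dt = 2π · 14 = 28π cm/s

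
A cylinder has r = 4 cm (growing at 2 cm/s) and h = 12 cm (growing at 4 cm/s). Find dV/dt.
256π cm³/s

V = πr²h
dV/dt = 2πrh·dr/dt + πr²·dh/dt
= 2π(4)(12)(2) + π(4)²(4)
= 256π cm³/s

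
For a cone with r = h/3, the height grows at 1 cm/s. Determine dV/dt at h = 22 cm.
484π/9 cm³/s

V = (1/3)π(h/3)²h = πh³/27
dV/dt = πh²/9 · 1
At h = 22: dV/dt = 484π/9 cm³/s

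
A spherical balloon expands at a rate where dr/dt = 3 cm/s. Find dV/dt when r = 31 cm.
11532π cm³/s

V = (4/3)πr³
dV/dt = dV/dr · dr/dt = 4πr² · 3
At r = 31: dV/dt = 11532π cm³/s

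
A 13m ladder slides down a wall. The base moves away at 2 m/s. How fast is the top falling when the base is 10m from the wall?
20√69/69 ≈ 2.408 m/s

x² + y² = 13²
2x·dx/dt + 2y·dy/dt = 0
dy/dt = -x/y · dx/dt = -10/√69 · 2 = -20√69/69 m/s
The top is descending at 20√69/69 ≈ 2.408 m/s.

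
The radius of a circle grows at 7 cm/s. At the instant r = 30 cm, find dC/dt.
14π cm/s

C = 2πr
dC/dt = 2π · dr/dt = 2π · 7 = 14π cm/s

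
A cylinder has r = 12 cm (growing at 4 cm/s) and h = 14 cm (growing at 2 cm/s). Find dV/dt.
1632π cm³/s

V = πr²h
dV/dt = 2πrh·dr/dt + πr²·dh/dt
= 2π(12)(14)(4) + π(12)²(2)
= 1632π cm³/s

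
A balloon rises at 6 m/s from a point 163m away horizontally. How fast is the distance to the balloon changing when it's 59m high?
177√1202/3005 ≈ 2.042 m/s

z² = 163² + y²
z = √(163² + 59²) = 5√1202
dz/dt = y/z · dy/dt = 59/(5√1202) · 6 = 177√1202/3005 ≈ 2.042 m/s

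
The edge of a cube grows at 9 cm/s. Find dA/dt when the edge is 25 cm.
2700 cm²/s

A = 6s²
dA/dt = 12s · ds/dt = 12·25·9 = 2700 cm²/s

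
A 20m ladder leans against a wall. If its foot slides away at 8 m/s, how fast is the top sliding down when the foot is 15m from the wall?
24√7/7 ≈ 9.071 m/s

x² + y² = 20²
2x·dx/dt + 2y·dy/dt = 0
dy/dt = -x/y · dx/dt = -15/(5√7) · 8 = -24√7/7 m/s
The top is descending at 24√7/7 ≈ 9.071 m/s.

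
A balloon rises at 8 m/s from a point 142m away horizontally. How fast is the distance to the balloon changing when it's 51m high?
408√22765/22765 ≈ 2.704 m/s

z² = 142² + y²
z = √(142² + 51²) = √22765
dz/dt = y/z · dy/dt = 51/√22765 · 8 = 408√22765/22765 ≈ 2.704 m/s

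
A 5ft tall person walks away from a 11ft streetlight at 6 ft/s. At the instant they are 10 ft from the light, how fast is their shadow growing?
5 ft/s

By similar triangles: 11/(x+s) = 5/s
Solving: s = 5x/6
ds/dt = 5/6 · dx/dt = 5/6 · 6 = 5 ft/s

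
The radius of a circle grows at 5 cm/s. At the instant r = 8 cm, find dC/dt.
10π cm/s

C = 2πr
dC/dt = 2π · dr/dt = 2π · 5 = 10π cm/s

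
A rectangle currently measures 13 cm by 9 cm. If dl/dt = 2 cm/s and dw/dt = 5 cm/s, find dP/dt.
14 cm/s

P = 2(l + w)
dP/dt = 2(dl/dt + dw/dt) = 2(2 + 5) = 14 cm/s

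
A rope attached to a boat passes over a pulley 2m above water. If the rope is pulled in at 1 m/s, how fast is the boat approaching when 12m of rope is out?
6√35/35 ≈ 1.014 m/s

rope² = x² + 2²
x = √(12² - 2²) = 2√35
dx/dt = (rope/x) · d(rope)/dt = (12/(2√35)) · (-1) = -6√35/35 m/s
The boat approaches at 6√35/35 ≈ 1.014 m/s.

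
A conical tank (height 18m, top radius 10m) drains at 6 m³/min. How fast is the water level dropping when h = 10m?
243/(1250π) ≈ 0.06188 m/min

r/h = 10/18, so r = (5/9)h
V = (1/3)πr²h = (1/3)π((5/9)h)²h = (25/243)πh³
dV/dh = (25/81)πh²
dh/dt = (dV/dt)/(dV/dh) = -6/((25/81)π·10²) = -243/(1250π) m/min
The level is dropping at 243/(1250π) ≈ 0.06188 m/min.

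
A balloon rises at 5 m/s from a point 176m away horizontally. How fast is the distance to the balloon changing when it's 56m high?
35√533/533 ≈ 1.516 m/s

z² = 176² + y²
z = √(176² + 56²) = 8√533
dz/dt = y/z · dy/dt = 56/(8√533) · 5 = 35√533/533 ≈ 1.516 m/s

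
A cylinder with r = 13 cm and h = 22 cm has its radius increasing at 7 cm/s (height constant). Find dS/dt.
672π cm²/s

S = 2πrh + 2πr² (lateral + bases)
dS/dt = (2πh + 4πr)·dr/dt = (2π·22 + 4π·13)·7
= 672π cm²/s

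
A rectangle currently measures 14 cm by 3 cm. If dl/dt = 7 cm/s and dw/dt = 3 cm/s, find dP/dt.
20 cm/s

P = 2(l + w)
dP/dt = 2(dl/dt + dw/dt) = 2(7 + 3) = 20 cm/s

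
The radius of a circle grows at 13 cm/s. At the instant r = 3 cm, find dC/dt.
26π cm/s

C = 2πr
dC/dt = 2π · dr/dt = 2π · 13 = 26π cm/s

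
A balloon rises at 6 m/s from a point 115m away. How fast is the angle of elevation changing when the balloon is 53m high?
0.043034 rad/s

tan(θ) = y/115
sec²(θ) · dθ/dt = (1/115) · dy/dt
dθ/dt = cos²(θ)/115 · 6 = 115/(115² + 53²) · 6
dθ/dt = 0.043034 rad/s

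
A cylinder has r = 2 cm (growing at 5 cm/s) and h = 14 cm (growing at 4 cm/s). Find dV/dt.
296π cm³/s

V = πr²h
dV/dt = 2πrh·dr/dt + πr²·dh/dt
= 2π(2)(14)(5) + π(2)²(4)
= 296π cm³/s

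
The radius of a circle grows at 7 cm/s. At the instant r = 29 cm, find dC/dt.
14π cm/s

C = 2πr
dC/dt = 2π · dr/dt = 2π · 7 = 14π cm/s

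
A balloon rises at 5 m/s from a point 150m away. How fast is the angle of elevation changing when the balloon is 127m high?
0.019415 rad/s

tan(θ) = y/150
sec²(θ) · dθ/dt = (1/150) · dy/dt
dθ/dt = cos²(θ)/150 · 5 = 150/(150² + 127²) · 5
dθ/dt = 0.019415 rad/s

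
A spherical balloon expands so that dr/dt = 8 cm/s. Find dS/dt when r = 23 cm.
1472π cm²/s

S = 4πr²
dS/dt = dS/dr · dr/dt = 8πr · 8
At r = 23: dS/dt = 1472π cm²/s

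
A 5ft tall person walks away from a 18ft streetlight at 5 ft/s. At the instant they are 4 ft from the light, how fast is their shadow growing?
25/13 ft/s

By similar triangles: 18/(x+s) = 5/s
Solving: s = 5x/13
ds/dt = 5/13 · dx/dt = 5/13 · 5 = 25/13 ft/s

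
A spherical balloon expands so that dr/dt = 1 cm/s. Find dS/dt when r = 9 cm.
72π cm²/s

S = 4πr²
dS/dt = dS/dr · dr/dt = 8πr · 1
At r = 9: dS/dt = 72π cm²/s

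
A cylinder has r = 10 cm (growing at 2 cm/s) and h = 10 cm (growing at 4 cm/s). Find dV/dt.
800π cm³/s

V = πr²h
dV/dt = 2πrh·dr/dt + πr²·dh/dt
= 2π(10)(10)(2) + π(10)²(4)
= 800π cm³/s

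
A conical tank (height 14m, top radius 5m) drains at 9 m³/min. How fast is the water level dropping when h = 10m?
441/(625π) ≈ 0.2246 m/min

r/h = 5/14, so r = (5/14)h
V = (1/3)πr²h = (1/3)π((5/14)h)²h = (25/588)πh³
dV/dh = (25/196)πh²
dh/dt = (dV/dt)/(dV/dh) = -9/((25/196)π·10²) = -441/(625π) m/min
The level is dropping at 441/(625π) ≈ 0.2246 m/min.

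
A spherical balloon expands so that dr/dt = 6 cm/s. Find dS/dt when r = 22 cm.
1056π cm²/s

S = 4πr²
dS/dt = dS/dr · dr/dt = 8πr · 6
At r = 22: dS/dt = 1056π cm²/s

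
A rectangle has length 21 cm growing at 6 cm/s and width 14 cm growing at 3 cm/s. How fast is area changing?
147 cm²/s

A = lw
dA/dt = w·dl/dt + l·dw/dt = 14·6 + 21·3 = 147 cm²/s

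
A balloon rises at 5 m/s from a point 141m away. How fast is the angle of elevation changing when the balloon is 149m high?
0.016753 rad/s

tan(θ) = y/141
sec²(θ) · dθ/dt = (1/141) · dy/dt
dθ/dt = cos²(θ)/141 · 5 = 141/(141² + 149²) · 5
dθ/dt = 0.016753 rad/s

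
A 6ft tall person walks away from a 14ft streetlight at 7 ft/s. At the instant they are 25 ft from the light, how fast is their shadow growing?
21/4 ft/s

By similar triangles: 14/(x+s) = 6/s
Solving: s = 6x/8
ds/dt = 6/8 · dx/dt = 3/4 · 7 = 21/4 ft/s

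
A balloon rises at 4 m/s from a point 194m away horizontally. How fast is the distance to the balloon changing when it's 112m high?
224√12545/12545 ≈ 2 m/s

z² = 194² + y²
z = √(194² + 112²) = 2√12545
dz/dt = y/z · dy/dt = 112/(2√12545) · 4 = 224√12545/12545 ≈ 2 m/s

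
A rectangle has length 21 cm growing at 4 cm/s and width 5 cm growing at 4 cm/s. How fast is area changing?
104 cm²/s

A = lw
dA/dt = w·dl/dt + l·dw/dt = 5·4 + 21·4 = 104 cm²/s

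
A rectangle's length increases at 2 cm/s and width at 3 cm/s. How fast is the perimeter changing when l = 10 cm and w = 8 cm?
10 cm/s

P = 2(l + w)
dP/dt = 2(dl/dt + dw/dt) = 2(2 + 3) = 10 cm/s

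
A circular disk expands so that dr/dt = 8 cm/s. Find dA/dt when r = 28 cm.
448π cm²/s

A = πr²
dA/dt = 2πr · dr/dt = 2π(28)(8) = 448π cm²/s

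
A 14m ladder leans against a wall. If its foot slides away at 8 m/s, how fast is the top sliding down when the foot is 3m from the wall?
24√187/187 ≈ 1.755 m/s

x² + y² = 14²
2x·dx/dt + 2y·dy/dt = 0
dy/dt = -x/y · dx/dt = -3/√187 · 8 = -24√187/187 m/s
The top is descending at 24√187/187 ≈ 1.755 m/s.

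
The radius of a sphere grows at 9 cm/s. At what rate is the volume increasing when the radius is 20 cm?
14400π cm³/s

V = (4/3)πr³
dV/dt = dV/dr · dr/dt = 4πr² · 9
At r = 20: dV/dt = 14400π cm³/s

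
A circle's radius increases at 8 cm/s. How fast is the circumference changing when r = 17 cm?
16π cm/s

C = 2πr
dC/dt = 2π · dr/dt = 2π · 8 = 16π cm/s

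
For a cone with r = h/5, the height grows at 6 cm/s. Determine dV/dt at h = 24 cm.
3456π/25 cm³/s

V = (1/3)π(h/5)²h = πh³/75
dV/dt = πh²/25 · 6
At h = 24: dV/dt = 3456π/25 cm³/s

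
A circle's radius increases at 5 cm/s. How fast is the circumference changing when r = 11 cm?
10π cm/s

C = 2πr
dC/dt = 2π · dr/dt = 2π · 5 = 10π cm/s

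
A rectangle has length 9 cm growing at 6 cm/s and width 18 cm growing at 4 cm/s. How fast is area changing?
144 cm²/s

A = lw
dA/dt = w·dl/dt + l·dw/dt = 18·6 + 9·4 = 144 cm²/s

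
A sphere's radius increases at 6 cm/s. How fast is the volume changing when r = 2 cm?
96π cm³/s

V = (4/3)πr³
dV/dt = dV/dr · dr/dt = 4πr² · 6
At r = 2: dV/dt = 96π cm³/s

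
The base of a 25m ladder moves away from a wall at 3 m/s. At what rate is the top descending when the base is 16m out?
16√41/41 ≈ 2.499 m/s

x² + y² = 25²
2x·dx/dt + 2y·dy/dt = 0
dy/dt = -x/y · dx/dt = -16/(3√41) · 3 = -16√41/41 m/s
The top is descending at 16√41/41 ≈ 2.499 m/s.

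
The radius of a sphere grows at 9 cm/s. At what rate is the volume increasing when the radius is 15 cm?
8100π cm³/s

V = (4/3)πr³
dV/dt = dV/dr · dr/dt = 4πr² · 9
At r = 15: dV/dt = 8100π cm³/s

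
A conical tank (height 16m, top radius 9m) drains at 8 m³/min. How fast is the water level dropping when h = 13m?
2048/(13689π) ≈ 0.04762 m/min

r/h = 9/16, so r = (9/16)h
V = (1/3)πr²h = (1/3)π((9/16)h)²h = (27/256)πh³
dV/dh = (81/256)πh²
dh/dt = (dV/dt)/(dV/dh) = -8/((81/256)π·13²) = -2048/(13689π) m/min
The level is dropping at 2048/(13689π) ≈ 0.04762 m/min.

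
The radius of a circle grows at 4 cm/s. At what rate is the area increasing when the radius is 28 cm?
224π cm²/s

A = πr²
dA/dt = 2πr · dr/dt = 2π(28)(4) = 224π cm²/s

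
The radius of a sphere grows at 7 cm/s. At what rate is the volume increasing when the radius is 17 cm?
8092π cm³/s

V = (4/3)πr³
dV/dt = dV/dr · dr/dt = 4πr² · 7
At r = 17: dV/dt = 8092π cm³/s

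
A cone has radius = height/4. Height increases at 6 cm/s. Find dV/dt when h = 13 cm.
507π/8 cm³/s

V = (1/3)π(h/4)²h = πh³/48
dV/dt = πh²/16 · 6
At h = 13: dV/dt = 507π/8 cm³/s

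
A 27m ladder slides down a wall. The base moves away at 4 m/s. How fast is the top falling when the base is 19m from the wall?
19√23/23 ≈ 3.962 m/s

x² + y² = 27²
2x·dx/dt + 2y·dy/dt = 0
dy/dt = -x/y · dx/dt = -19/(4√23) · 4 = -19√23/23 m/s
The top is descending at 19√23/23 ≈ 3.962 m/s.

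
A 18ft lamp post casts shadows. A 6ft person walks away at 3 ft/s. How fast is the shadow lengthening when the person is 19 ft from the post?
3/2 ft/s

By similar triangles: 18/(x+s) = 6/s
Solving: s = 6x/12
ds/dt = 6/12 · dx/dt = 1/2 · 3 = 3/2 ft/s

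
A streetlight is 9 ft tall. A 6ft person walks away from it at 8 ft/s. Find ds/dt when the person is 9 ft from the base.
16 ft/s

By similar triangles: 9/(x+s) = 6/s
Solving: s = 6x/3
ds/dt = 6/3 · dx/dt = 2 · 8 = 16 ft/s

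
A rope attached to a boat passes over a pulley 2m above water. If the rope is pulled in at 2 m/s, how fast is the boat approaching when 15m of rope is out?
30√221/221 ≈ 2.018 m/s

rope² = x² + 2²
x = √(15² - 2²) = √221
dx/dt = (rope/x) · d(rope)/dt = (15/√221) · (-2) = -30√221/221 m/s
The boat approaches at 30√221/221 ≈ 2.018 m/s.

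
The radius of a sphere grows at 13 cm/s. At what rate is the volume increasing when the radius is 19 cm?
18772π cm³/s

V = (4/3)πr³
dV/dt = dV/dr · dr/dt = 4πr² · 13
At r = 19: dV/dt = 18772π cm³/s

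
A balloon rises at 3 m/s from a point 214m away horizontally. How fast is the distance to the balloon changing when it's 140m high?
210√16349/16349 ≈ 1.642 m/s

z² = 214² + y²
z = √(214² + 140²) = 2√16349
dz/dt = y/z · dy/dt = 140/(2√16349) · 3 = 210√16349/16349 ≈ 1.642 m/s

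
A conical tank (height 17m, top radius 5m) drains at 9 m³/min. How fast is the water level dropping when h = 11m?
2601/(3025π) ≈ 0.2737 m/min

r/h = 5/17, so r = (5/17)h
V = (1/3)πr²h = (1/3)π((5/17)h)²h = (25/867)πh³
dV/dh = (25/289)πh²
dh/dt = (dV/dt)/(dV/dh) = -9/((25/289)π·11²) = -2601/(3025π) m/min
The level is dropping at 2601/(3025π) ≈ 0.2737 m/min.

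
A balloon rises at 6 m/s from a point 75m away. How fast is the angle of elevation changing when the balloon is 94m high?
0.031118 rad/s

tan(θ) = y/75
sec²(θ) · dθ/dt = (1/75) · dy/dt
dθ/dt = cos²(θ)/75 · 6 = 75/(75² + 94²) · 6
dθ/dt = 0.031118 rad/s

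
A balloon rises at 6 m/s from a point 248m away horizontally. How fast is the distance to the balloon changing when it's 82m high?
246√17057/17057 ≈ 1.884 m/s

z² = 248² + y²
z = √(248² + 82²) = 2√17057
dz/dt = y/z · dy/dt = 82/(2√17057) · 6 = 246√17057/17057 ≈ 1.884 m/s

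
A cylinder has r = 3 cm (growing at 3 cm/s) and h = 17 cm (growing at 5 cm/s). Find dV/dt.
351π cm³/s

V = πr²h
dV/dt = 2πrh·dr/dt + πr²·dh/dt
= 2π(3)(17)(3) + π(3)²(5)
= 351π cm³/s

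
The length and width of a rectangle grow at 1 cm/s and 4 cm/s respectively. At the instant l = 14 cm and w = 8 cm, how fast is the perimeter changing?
10 cm/s

P = 2(l + w)
dP/dt = 2(dl/dt + dw/dt) = 2(1 + 4) = 10 cm/s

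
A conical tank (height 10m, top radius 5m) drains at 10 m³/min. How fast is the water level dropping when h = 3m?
40/(9π) ≈ 1.415 m/min

r/h = 5/10, so r = (1/2)h
V = (1/3)πr²h = (1/3)π((1/2)h)²h = (1/12)πh³
dV/dh = (1/4)πh²
dh/dt = (dV/dt)/(dV/dh) = -10/((1/4)π·3²) = -40/(9π) m/min
The level is dropping at 40/(9π) ≈ 1.415 m/min.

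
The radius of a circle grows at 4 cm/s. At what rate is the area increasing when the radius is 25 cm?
200π cm²/s

A = πr²
dA/dt = 2πr · dr/dt = 2π(25)(4) = 200π cm²/s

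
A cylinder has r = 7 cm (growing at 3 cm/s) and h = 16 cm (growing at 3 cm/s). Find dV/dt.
819π cm³/s

V = πr²h
dV/dt = 2πrh·dr/dt + πr²·dh/dt
= 2π(7)(16)(3) + π(7)²(3)
= 819π cm³/s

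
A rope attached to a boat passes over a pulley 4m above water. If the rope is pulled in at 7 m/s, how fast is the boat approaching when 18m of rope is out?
9√77/11 ≈ 7.18 m/s

rope² = x² + 4²
x = √(18² - 4²) = 2√77
dx/dt = (rope/x) · d(rope)/dt = (18/(2√77)) · (-7) = -9√77/11 m/s
The boat approaches at 9√77/11 ≈ 7.18 m/s.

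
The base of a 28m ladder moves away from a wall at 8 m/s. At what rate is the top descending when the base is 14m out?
8√3/3 ≈ 4.619 m/s

x² + y² = 28²
2x·dx/dt + 2y·dy/dt = 0
dy/dt = -x/y · dx/dt = -14/(14√3) · 8 = -8√3/3 m/s
The top is descending at 8√3/3 ≈ 4.619 m/s.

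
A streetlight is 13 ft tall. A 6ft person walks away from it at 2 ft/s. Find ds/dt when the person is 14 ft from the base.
12/7 ft/s

By similar triangles: 13/(x+s) = 6/s
Solving: s = 6x/7
ds/dt = 6/7 · dx/dt = 6/7 · 2 = 12/7 ft/s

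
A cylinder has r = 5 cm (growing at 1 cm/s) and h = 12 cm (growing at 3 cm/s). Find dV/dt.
195π cm³/s

V = πr²h
dV/dt = 2πrh·dr/dt + πr²·dh/dt
= 2π(5)(12)(1) + π(5)²(3)
= 195π cm³/s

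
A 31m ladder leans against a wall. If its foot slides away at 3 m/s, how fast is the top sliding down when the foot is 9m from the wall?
27√55/220 ≈ 0.9102 m/s

x² + y² = 31²
2x·dx/dt + 2y·dy/dt = 0
dy/dt = -x/y · dx/dt = -9/(4√55) · 3 = -27√55/220 m/s
The top is descending at 27√55/220 ≈ 0.9102 m/s.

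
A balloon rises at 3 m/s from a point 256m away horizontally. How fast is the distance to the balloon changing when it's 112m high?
21√305/305 ≈ 1.202 m/s

z² = 256² + y²
z = √(256² + 112²) = 16√305
dz/dt = y/z · dy/dt = 112/(16√305) · 3 = 21√305/305 ≈ 1.202 m/s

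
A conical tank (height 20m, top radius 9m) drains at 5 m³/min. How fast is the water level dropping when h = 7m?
2000/(3969π) ≈ 0.1604 m/min

r/h = 9/20, so r = (9/20)h
V = (1/3)πr²h = (1/3)π((9/20)h)²h = (27/400)πh³
dV/dh = (81/400)πh²
dh/dt = (dV/dt)/(dV/dh) = -5/((81/400)π·7²) = -2000/(3969π) m/min
The level is dropping at 2000/(3969π) ≈ 0.1604 m/min.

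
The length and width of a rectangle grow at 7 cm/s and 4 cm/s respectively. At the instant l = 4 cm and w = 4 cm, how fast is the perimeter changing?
22 cm/s

P = 2(l + w)
dP/dt = 2(dl/dt + dw/dt) = 2(7 + 4) = 22 cm/s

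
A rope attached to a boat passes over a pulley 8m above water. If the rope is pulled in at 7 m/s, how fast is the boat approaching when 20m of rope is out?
5√21/3 ≈ 7.638 m/s

rope² = x² + 8²
x = √(20² - 8²) = 4√21
dx/dt = (rope/x) · d(rope)/dt = (20/(4√21)) · (-7) = -5√21/3 m/s
The boat approaches at 5√21/3 ≈ 7.638 m/s.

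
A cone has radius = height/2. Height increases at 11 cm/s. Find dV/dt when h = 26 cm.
1859π cm³/s

V = (1/3)π(h/2)²h = πh³/12
dV/dt = πh²/4 · 11
At h = 26: dV/dt = 1859π cm³/s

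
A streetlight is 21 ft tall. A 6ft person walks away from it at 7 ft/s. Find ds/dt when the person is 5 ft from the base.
14/5 ft/s

By similar triangles: 21/(x+s) = 6/s
Solving: s = 6x/15
ds/dt = 6/15 · dx/dt = 2/5 · 7 = 14/5 ft/s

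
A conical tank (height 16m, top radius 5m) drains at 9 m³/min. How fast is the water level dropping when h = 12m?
16/(25π) ≈ 0.2037 m/min

r/h = 5/16, so r = (5/16)h
V = (1/3)πr²h = (1/3)π((5/16)h)²h = (25/768)πh³
dV/dh = (25/256)πh²
dh/dt = (dV/dt)/(dV/dh) = -9/((25/256)π·12²) = -16/(25π) m/min
The level is dropping at 16/(25π) ≈ 0.2037 m/min.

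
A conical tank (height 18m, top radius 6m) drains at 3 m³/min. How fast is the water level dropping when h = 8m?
27/(64π) ≈ 0.1343 m/min

r/h = 6/18, so r = (1/3)h
V = (1/3)πr²h = (1/3)π((1/3)h)²h = (1/27)πh³
dV/dh = (1/9)πh²
dh/dt = (dV/dt)/(dV/dh) = -3/((1/9)π·8²) = -27/(64π) m/min
The level is dropping at 27/(64π) ≈ 0.1343 m/min.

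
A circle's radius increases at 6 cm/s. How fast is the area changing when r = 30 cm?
360π cm²/s

A = πr²
dA/dt = 2πr · dr/dt = 2π(30)(6) = 360π cm²/s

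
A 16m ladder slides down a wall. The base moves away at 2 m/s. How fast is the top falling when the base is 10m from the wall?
10√39/39 ≈ 1.601 m/s

x² + y² = 16²
2x·dx/dt + 2y·dy/dt = 0
dy/dt = -x/y · dx/dt = -10/(2√39) · 2 = -10√39/39 m/s
The top is descending at 10√39/39 ≈ 1.601 m/s.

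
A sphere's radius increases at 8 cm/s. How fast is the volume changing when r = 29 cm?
26912π cm³/s

V = (4/3)πr³
dV/dt = dV/dr · dr/dt = 4πr² · 8
At r = 29: dV/dt = 26912π cm³/s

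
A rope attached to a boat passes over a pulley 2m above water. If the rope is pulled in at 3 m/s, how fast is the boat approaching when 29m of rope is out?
29√93/93 ≈ 3.007 m/s

rope² = x² + 2²
x = √(29² - 2²) = 3√93
dx/dt = (rope/x) · d(rope)/dt = (29/(3√93)) · (-3) = -29√93/93 m/s
The boat approaches at 29√93/93 ≈ 3.007 m/s.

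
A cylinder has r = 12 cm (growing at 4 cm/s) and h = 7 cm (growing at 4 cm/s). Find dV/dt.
1248π cm³/s

V = πr²h
dV/dt = 2πrh·dr/dt + πr²·dh/dt
= 2π(12)(7)(4) + π(12)²(4)
= 1248π cm³/s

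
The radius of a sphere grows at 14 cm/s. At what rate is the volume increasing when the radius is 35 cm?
68600π cm³/s

V = (4/3)πr³
dV/dt = dV/dr · dr/dt = 4πr² · 14
At r = 35: dV/dt = 68600π cm³/s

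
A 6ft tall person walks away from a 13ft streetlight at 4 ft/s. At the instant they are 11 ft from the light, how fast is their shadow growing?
24/7 ft/s

By similar triangles: 13/(x+s) = 6/s
Solving: s = 6x/7
ds/dt = 6/7 · dx/dt = 6/7 · 4 = 24/7 ft/s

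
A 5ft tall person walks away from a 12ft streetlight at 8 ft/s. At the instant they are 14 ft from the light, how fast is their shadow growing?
40/7 ft/s

By similar triangles: 12/(x+s) = 5/s
Solving: s = 5x/7
ds/dt = 5/7 · dx/dt = 5/7 · 8 = 40/7 ft/s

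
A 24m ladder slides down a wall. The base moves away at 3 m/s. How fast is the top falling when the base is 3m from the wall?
√7/7 ≈ 0.378 m/s

x² + y² = 24²
2x·dx/dt + 2y·dy/dt = 0
dy/dt = -x/y · dx/dt = -3/(9√7) · 3 = -√7/7 m/s
The top is descending at √7/7 ≈ 0.378 m/s.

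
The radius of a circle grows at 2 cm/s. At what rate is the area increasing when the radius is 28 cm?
112π cm²/s

A = πr²
dA/dt = 2πr · dr/dt = 2π(28)(2) = 112π cm²/s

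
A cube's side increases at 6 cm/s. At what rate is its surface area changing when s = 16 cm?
1152 cm²/s

A = 6s²
dA/dt = 12s · ds/dt = 12·16·6 = 1152 cm²/s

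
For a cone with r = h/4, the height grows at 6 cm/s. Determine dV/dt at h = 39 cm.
4563π/8 cm³/s

V = (1/3)π(h/4)²h = πh³/48
dV/dt = πh²/16 · 6
At h = 39: dV/dt = 4563π/8 cm³/s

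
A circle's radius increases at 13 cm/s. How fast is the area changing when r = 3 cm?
78π cm²/s

A = πr²
dA/dt = 2πr · dr/dt = 2π(3)(13) = 78π cm²/s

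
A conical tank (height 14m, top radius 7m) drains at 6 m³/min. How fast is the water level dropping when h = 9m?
8/(27π) ≈ 0.09431 m/min

r/h = 7/14, so r = (1/2)h
V = (1/3)πr²h = (1/3)π((1/2)h)²h = (1/12)πh³
dV/dh = (1/4)πh²
dh/dt = (dV/dt)/(dV/dh) = -6/((1/4)π·9²) = -8/(27π) m/min
The level is dropping at 8/(27π) ≈ 0.09431 m/min.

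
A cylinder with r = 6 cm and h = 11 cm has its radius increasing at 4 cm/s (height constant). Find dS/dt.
184π cm²/s

S = 2πrh + 2πr² (lateral + bases)
dS/dt = (2πh + 4πr)·dr/dt = (2π·11 + 4π·6)·4
= 184π cm²/s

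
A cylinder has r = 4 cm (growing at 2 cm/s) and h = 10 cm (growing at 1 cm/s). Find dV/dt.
176π cm³/s

V = πr²h
dV/dt = 2πrh·dr/dt + πr²·dh/dt
= 2π(4)(10)(2) + π(4)²(1)
= 176π cm³/s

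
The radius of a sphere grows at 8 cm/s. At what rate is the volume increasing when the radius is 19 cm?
11552π cm³/s

V = (4/3)πr³
dV/dt = dV/dr · dr/dt = 4πr² · 8
At r = 19: dV/dt = 11552π cm³/s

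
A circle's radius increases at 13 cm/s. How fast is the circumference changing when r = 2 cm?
26π cm/s

C = 2πr
dC/dt = 2π · dr/dt = 2π · 13 = 26π cm/s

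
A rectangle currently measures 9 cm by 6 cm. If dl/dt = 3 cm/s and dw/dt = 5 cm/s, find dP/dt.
16 cm/s

P = 2(l + w)
dP/dt = 2(dl/dt + dw/dt) = 2(3 + 5) = 16 cm/s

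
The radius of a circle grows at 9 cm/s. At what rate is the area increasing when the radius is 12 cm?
216π cm²/s

A = πr²
dA/dt = 2πr · dr/dt = 2π(12)(9) = 216π cm²/s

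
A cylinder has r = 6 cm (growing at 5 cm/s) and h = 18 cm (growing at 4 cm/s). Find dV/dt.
1224π cm³/s

V = πr²h
dV/dt = 2πrh·dr/dt + πr²·dh/dt
= 2π(6)(18)(5) + π(6)²(4)
= 1224π cm³/s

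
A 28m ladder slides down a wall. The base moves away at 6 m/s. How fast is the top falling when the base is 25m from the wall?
50√159/53 ≈ 11.9 m/s

x² + y² = 28²
2x·dx/dt + 2y·dy/dt = 0
dy/dt = -x/y · dx/dt = -25/√159 · 6 = -50√159/53 m/s
The top is descending at 50√159/53 ≈ 11.9 m/s.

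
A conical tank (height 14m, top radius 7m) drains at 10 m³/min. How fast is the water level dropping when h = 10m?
2/(5π) ≈ 0.1273 m/min

r/h = 7/14, so r = (1/2)h
V = (1/3)πr²h = (1/3)π((1/2)h)²h = (1/12)πh³
dV/dh = (1/4)πh²
dh/dt = (dV/dt)/(dV/dh) = -10/((1/4)π·10²) = -2/(5π) m/min
The level is dropping at 2/(5π) ≈ 0.1273 m/min.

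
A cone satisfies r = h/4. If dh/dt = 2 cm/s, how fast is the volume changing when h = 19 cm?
361π/8 cm³/s

V = (1/3)π(h/4)²h = πh³/48
dV/dt = πh²/16 · 2
At h = 19: dV/dt = 361π/8 cm³/s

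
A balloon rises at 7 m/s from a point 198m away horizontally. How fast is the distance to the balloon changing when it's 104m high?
364√12505/12505 ≈ 3.255 m/s

z² = 198² + y²
z = √(198² + 104²) = 2√12505
dz/dt = y/z · dy/dt = 104/(2√12505) · 7 = 364√12505/12505 ≈ 3.255 m/s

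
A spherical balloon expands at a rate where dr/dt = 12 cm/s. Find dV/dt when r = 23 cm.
25392π cm³/s

V = (4/3)πr³
dV/dt = dV/dr · dr/dt = 4πr² · 12
At r = 23: dV/dt = 25392π cm³/s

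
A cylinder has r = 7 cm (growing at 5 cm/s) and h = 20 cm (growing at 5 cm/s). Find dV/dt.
1645π cm³/s

V = πr²h
dV/dt = 2πrh·dr/dt + πr²·dh/dt
= 2π(7)(20)(5) + π(7)²(5)
= 1645π cm³/s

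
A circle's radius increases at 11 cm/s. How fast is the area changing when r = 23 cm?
506π cm²/s

A = πr²
dA/dt = 2πr · dr/dt = 2π(23)(11) = 506π cm²/s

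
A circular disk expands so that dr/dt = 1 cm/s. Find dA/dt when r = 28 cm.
56π cm²/s

A = πr²
dA/dt = 2πr · dr/dt = 2π(28)(1) = 56π cm²/s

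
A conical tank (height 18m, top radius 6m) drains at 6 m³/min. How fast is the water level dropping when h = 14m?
27/(98π) ≈ 0.0877 m/min

r/h = 6/18, so r = (1/3)h
V = (1/3)πr²h = (1/3)π((1/3)h)²h = (1/27)πh³
dV/dh = (1/9)πh²
dh/dt = (dV/dt)/(dV/dh) = -6/((1/9)π·14²) = -27/(98π) m/min
The level is dropping at 27/(98π) ≈ 0.0877 m/min.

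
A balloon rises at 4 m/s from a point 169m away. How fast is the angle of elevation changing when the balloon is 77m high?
0.0196 rad/s

tan(θ) = y/169
sec²(θ) · dθ/dt = (1/169) · dy/dt
dθ/dt = cos²(θ)/169 · 4 = 169/(169² + 77²) · 4
dθ/dt = 0.0196 rad/s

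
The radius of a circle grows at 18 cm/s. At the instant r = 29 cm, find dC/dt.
36π cm/s

C = 2πr
dC/dt = 2π · dr/dt = 2π · 18 = 36π cm/s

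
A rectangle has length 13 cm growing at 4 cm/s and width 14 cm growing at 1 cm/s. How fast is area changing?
69 cm²/s

A = lw
dA/dt = w·dl/dt + l·dw/dt = 14·4 + 13·1 = 69 cm²/s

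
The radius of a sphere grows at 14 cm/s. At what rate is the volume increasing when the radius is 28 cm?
43904π cm³/s

V = (4/3)πr³
dV/dt = dV/dr · dr/dt = 4πr² · 14
At r = 28: dV/dt = 43904π cm³/s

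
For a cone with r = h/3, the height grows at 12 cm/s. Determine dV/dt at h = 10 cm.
400π/3 cm³/s

V = (1/3)π(h/3)²h = πh³/27
dV/dt = πh²/9 · 12
At h = 10: dV/dt = 400π/3 cm³/s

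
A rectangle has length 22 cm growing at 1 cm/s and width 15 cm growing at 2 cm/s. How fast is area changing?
59 cm²/s

A = lw
dA/dt = w·dl/dt + l·dw/dt = 15·1 + 22·2 = 59 cm²/s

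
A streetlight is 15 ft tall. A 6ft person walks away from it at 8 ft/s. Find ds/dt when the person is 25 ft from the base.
16/3 ft/s

By similar triangles: 15/(x+s) = 6/s
Solving: s = 6x/9
ds/dt = 6/9 · dx/dt = 2/3 · 8 = 16/3 ft/s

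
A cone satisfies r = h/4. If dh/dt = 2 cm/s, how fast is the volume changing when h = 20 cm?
50π cm³/s

V = (1/3)π(h/4)²h = πh³/48
dV/dt = πh²/16 · 2
At h = 20: dV/dt = 50π cm³/s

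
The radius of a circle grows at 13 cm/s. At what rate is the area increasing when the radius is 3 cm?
78π cm²/s

A = πr²
dA/dt = 2πr · dr/dt = 2π(3)(13) = 78π cm²/s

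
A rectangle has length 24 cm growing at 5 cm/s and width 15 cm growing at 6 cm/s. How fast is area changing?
219 cm²/s

A = lw
dA/dt = w·dl/dt + l·dw/dt = 15·5 + 24·6 = 219 cm²/s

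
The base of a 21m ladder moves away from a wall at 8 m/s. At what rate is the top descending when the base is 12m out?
32√33/33 ≈ 5.57 m/s

x² + y² = 21²
2x·dx/dt + 2y·dy/dt = 0
dy/dt = -x/y · dx/dt = -12/(3√33) · 8 = -32√33/33 m/s
The top is descending at 32√33/33 ≈ 5.57 m/s.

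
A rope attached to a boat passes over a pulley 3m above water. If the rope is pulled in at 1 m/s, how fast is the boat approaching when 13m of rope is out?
13√10/40 ≈ 1.028 m/s

rope² = x² + 3²
x = √(13² - 3²) = 4√10
dx/dt = (rope/x) · d(rope)/dt = (13/(4√10)) · (-1) = -13√10/40 m/s
The boat approaches at 13√10/40 ≈ 1.028 m/s.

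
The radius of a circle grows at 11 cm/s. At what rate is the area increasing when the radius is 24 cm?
528π cm²/s

A = πr²
dA/dt = 2πr · dr/dt = 2π(24)(11) = 528π cm²/s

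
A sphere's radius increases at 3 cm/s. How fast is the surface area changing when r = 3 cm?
72π cm²/s

S = 4πr²
dS/dt = dS/dr · dr/dt = 8πr · 3
At r = 3: dS/dt = 72π cm²/s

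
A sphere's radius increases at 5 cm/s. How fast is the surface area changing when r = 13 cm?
520π cm²/s

S = 4πr²
dS/dt = dS/dr · dr/dt = 8πr · 5
At r = 13: dS/dt = 520π cm²/s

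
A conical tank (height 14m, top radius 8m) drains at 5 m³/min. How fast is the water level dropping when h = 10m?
49/(320π) ≈ 0.04874 m/min

r/h = 8/14, so r = (4/7)h
V = (1/3)πr²h = (1/3)π((4/7)h)²h = (16/147)πh³
dV/dh = (16/49)πh²
dh/dt = (dV/dt)/(dV/dh) = -5/((16/49)π·10²) = -49/(320π) m/min
The level is dropping at 49/(320π) ≈ 0.04874 m/min.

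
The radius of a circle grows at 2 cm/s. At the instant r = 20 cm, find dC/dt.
4π cm/s

C = 2πr
dC/dt = 2π · dr/dt = 2π · 2 = 4π cm/s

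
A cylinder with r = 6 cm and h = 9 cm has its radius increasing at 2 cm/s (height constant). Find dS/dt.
84π cm²/s

S = 2πrh + 2πr² (lateral + bases)
dS/dt = (2πh + 4πr)·dr/dt = (2π·9 + 4π·6)·2
= 84π cm²/s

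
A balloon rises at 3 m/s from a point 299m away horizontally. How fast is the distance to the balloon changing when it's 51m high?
153√92002/92002 ≈ 0.5044 m/s

z² = 299² + y²
z = √(299² + 51²) = √92002
dz/dt = y/z · dy/dt = 51/√92002 · 3 = 153√92002/92002 ≈ 0.5044 m/s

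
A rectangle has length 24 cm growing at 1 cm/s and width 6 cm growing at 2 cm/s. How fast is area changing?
54 cm²/s

A = lw
dA/dt = w·dl/dt + l·dw/dt = 6·1 + 24·2 = 54 cm²/s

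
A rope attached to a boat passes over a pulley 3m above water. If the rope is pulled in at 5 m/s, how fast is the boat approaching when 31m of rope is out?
155√238/476 ≈ 5.024 m/s

rope² = x² + 3²
x = √(31² - 3²) = 2√238
dx/dt = (rope/x) · d(rope)/dt = (31/(2√238)) · (-5) = -155√238/476 m/s
The boat approaches at 155√238/476 ≈ 5.024 m/s.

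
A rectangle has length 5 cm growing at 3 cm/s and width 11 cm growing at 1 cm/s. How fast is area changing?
38 cm²/s

A = lw
dA/dt = w·dl/dt + l·dw/dt = 11·3 + 5·1 = 38 cm²/s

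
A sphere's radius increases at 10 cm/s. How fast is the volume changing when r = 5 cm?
1000π cm³/s

V = (4/3)πr³
dV/dt = dV/dr · dr/dt = 4πr² · 10
At r = 5: dV/dt = 1000π cm³/s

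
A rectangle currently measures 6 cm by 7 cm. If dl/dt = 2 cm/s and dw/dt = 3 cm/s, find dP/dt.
10 cm/s

P = 2(l + w)
dP/dt = 2(dl/dt + dw/dt) = 2(2 + 3) = 10 cm/s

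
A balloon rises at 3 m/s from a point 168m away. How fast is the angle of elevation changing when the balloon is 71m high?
0.015151 rad/s

tan(θ) = y/168
sec²(θ) · dθ/dt = (1/168) · dy/dt
dθ/dt = cos²(θ)/168 · 3 = 168/(168² + 71²) · 3
dθ/dt = 0.015151 rad/s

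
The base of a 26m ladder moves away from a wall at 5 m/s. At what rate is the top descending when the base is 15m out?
75√451/451 ≈ 3.532 m/s

x² + y² = 26²
2x·dx/dt + 2y·dy/dt = 0
dy/dt = -x/y · dx/dt = -15/√451 · 5 = -75√451/451 m/s
The top is descending at 75√451/451 ≈ 3.532 m/s.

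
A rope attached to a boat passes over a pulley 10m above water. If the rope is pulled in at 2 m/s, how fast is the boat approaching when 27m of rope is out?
54√629/629 ≈ 2.153 m/s

rope² = x² + 10²
x = √(27² - 10²) = √629
dx/dt = (rope/x) · d(rope)/dt = (27/√629) · (-2) = -54√629/629 m/s
The boat approaches at 54√629/629 ≈ 2.153 m/s.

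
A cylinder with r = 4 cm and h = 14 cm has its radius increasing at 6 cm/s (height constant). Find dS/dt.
264π cm²/s

S = 2πrh + 2πr² (lateral + bases)
dS/dt = (2πh + 4πr)·dr/dt = (2π·14 + 4π·4)·6
= 264π cm²/s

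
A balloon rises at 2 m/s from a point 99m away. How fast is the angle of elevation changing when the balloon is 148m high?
0.006245 rad/s

tan(θ) = y/99
sec²(θ) · dθ/dt = (1/99) · dy/dt
dθ/dt = cos²(θ)/99 · 2 = 99/(99² + 148²) · 2
dθ/dt = 0.006245 rad/s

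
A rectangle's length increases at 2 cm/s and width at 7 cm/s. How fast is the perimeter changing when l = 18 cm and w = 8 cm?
18 cm/s

P = 2(l + w)
dP/dt = 2(dl/dt + dw/dt) = 2(2 + 7) = 18 cm/s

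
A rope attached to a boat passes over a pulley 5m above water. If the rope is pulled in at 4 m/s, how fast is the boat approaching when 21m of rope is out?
21√26/26 ≈ 4.118 m/s

rope² = x² + 5²
x = √(21² - 5²) = 4√26
dx/dt = (rope/x) · d(rope)/dt = (21/(4√26)) · (-4) = -21√26/26 m/s
The boat approaches at 21√26/26 ≈ 4.118 m/s.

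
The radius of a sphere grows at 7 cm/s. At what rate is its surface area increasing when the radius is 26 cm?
1456π cm²/s

S = 4πr²
dS/dt = dS/dr · dr/dt = 8πr · 7
At r = 26: dS/dt = 1456π cm²/s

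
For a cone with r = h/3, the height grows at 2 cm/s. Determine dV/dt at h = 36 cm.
288π cm³/s

V = (1/3)π(h/3)²h = πh³/27
dV/dt = πh²/9 · 2
At h = 36: dV/dt = 288π cm³/s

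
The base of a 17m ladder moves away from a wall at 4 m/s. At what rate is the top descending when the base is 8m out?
32/15 ≈ 2.133 m/s

x² + y² = 17²
2x·dx/dt + 2y·dy/dt = 0
dy/dt = -x/y · dx/dt = -8/15 · 4 = -32/15 m/s
The top is descending at 32/15 ≈ 2.133 m/s.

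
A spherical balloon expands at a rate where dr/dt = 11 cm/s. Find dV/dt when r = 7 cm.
2156π cm³/s

V = (4/3)πr³
dV/dt = dV/dr · dr/dt = 4πr² · 11
At r = 7: dV/dt = 2156π cm³/s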